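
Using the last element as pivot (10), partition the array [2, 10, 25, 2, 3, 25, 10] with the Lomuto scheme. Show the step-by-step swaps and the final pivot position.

Lomuto partition with pivot = 10:

Initial array: [2, 10, 25, 2, 3, 25, 10]

arr[0]=2 <= 10: swap with position 0, array becomes [2, 10, 25, 2, 3, 25, 10]
arr[1]=10 <= 10: swap with position 1, array becomes [2, 10, 25, 2, 3, 25, 10]
arr[2]=25 > 10: no swap
arr[3]=2 <= 10: swap with position 2, array becomes [2, 10, 2, 25, 3, 25, 10]
arr[4]=3 <= 10: swap with position 3, array becomes [2, 10, 2, 3, 25, 25, 10]
arr[5]=25 > 10: no swap

Place pivot at position 4: [2, 10, 2, 3, 10, 25, 25]
Pivot position: 4

After partitioning with pivot 10, the array becomes [2, 10, 2, 3, 10, 25, 25]. The pivot is placed at index 4. All elements to the left of the pivot are <= 10, and all elements to the right are > 10.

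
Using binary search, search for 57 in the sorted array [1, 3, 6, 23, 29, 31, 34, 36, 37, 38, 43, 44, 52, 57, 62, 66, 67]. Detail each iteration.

Binary search for 57 in [1, 3, 6, 23, 29, 31, 34, 36, 37, 38, 43, 44, 52, 57, 62, 66, 67]:

lo=0, hi=16, mid=8, arr[mid]=37 -> 37 < 57, search right half
lo=9, hi=16, mid=12, arr[mid]=52 -> 52 < 57, search right half
lo=13, hi=16, mid=14, arr[mid]=62 -> 62 > 57, search left half
lo=13, hi=13, mid=13, arr[mid]=57 -> Found target at index 13!

Binary search finds 57 at index 13 after 4 comparisons. The search repeatedly halves the search space by comparing with the middle element.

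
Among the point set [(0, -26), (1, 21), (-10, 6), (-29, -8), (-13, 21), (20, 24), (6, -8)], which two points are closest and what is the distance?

Computing all pairwise distances among 7 points:

d((0, -26), (1, 21)) = 47.0106
d((0, -26), (-10, 6)) = 33.5261
d((0, -26), (-29, -8)) = 34.1321
d((0, -26), (-13, 21)) = 48.7647
d((0, -26), (20, 24)) = 53.8516
d((0, -26), (6, -8)) = 18.9737
d((1, 21), (-10, 6)) = 18.6011
d((1, 21), (-29, -8)) = 41.7253
d((1, 21), (-13, 21)) = 14.0 <-- minimum
d((1, 21), (20, 24)) = 19.2354
d((1, 21), (6, -8)) = 29.4279
d((-10, 6), (-29, -8)) = 23.6008
d((-10, 6), (-13, 21)) = 15.2971
d((-10, 6), (20, 24)) = 34.9857
d((-10, 6), (6, -8)) = 21.2603
d((-29, -8), (-13, 21)) = 33.121
d((-29, -8), (20, 24)) = 58.5235
d((-29, -8), (6, -8)) = 35.0
d((-13, 21), (20, 24)) = 33.1361
d((-13, 21), (6, -8)) = 34.6699
d((20, 24), (6, -8)) = 34.9285

Closest pair: (1, 21) and (-13, 21) with distance 14.0

The closest pair is (1, 21) and (-13, 21) with Euclidean distance 14.0. For 7 points, brute-force pairwise comparison is shown above. For large n, the divide-and-conquer algorithm (sort by x, recurse on halves, check the dividing strip) achieves O(n log n).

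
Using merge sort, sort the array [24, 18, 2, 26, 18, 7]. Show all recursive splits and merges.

Merge sort trace:

Split: [24, 18, 2, 26, 18, 7] -> [24, 18, 2] and [26, 18, 7]
  Split: [24, 18, 2] -> [24] and [18, 2]
    Split: [18, 2] -> [18] and [2]
    Merge: [18] + [2] -> [2, 18]
  Merge: [24] + [2, 18] -> [2, 18, 24]
  Split: [26, 18, 7] -> [26] and [18, 7]
    Split: [18, 7] -> [18] and [7]
    Merge: [18] + [7] -> [7, 18]
  Merge: [26] + [7, 18] -> [7, 18, 26]
Merge: [2, 18, 24] + [7, 18, 26] -> [2, 7, 18, 18, 24, 26]

Final sorted array: [2, 7, 18, 18, 24, 26]

The merge sort proceeds by recursively splitting the array and merging sorted halves.
After all merges, the sorted array is [2, 7, 18, 18, 24, 26].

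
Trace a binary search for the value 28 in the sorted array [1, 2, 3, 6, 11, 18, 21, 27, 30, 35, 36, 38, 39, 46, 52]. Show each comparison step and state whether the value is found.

Binary search for 28 in [1, 2, 3, 6, 11, 18, 21, 27, 30, 35, 36, 38, 39, 46, 52]:

lo=0, hi=14, mid=7, arr[mid]=27 -> 27 < 28, search right half
lo=8, hi=14, mid=11, arr[mid]=38 -> 38 > 28, search left half
lo=8, hi=10, mid=9, arr[mid]=35 -> 35 > 28, search left half
lo=8, hi=8, mid=8, arr[mid]=30 -> 30 > 28, search left half
lo=8 > hi=7, target 28 not found

Binary search determines that 28 is not in the array after 4 comparisons. The search space was exhausted without finding the target.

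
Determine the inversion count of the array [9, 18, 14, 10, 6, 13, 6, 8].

Finding inversions in [9, 18, 14, 10, 6, 13, 6, 8]:

(0, 4): arr[0]=9 > arr[4]=6
(0, 6): arr[0]=9 > arr[6]=6
(0, 7): arr[0]=9 > arr[7]=8
(1, 2): arr[1]=18 > arr[2]=14
(1, 3): arr[1]=18 > arr[3]=10
(1, 4): arr[1]=18 > arr[4]=6
(1, 5): arr[1]=18 > arr[5]=13
(1, 6): arr[1]=18 > arr[6]=6
(1, 7): arr[1]=18 > arr[7]=8
(2, 3): arr[2]=14 > arr[3]=10
(2, 4): arr[2]=14 > arr[4]=6
(2, 5): arr[2]=14 > arr[5]=13
(2, 6): arr[2]=14 > arr[6]=6
(2, 7): arr[2]=14 > arr[7]=8
(3, 4): arr[3]=10 > arr[4]=6
(3, 6): arr[3]=10 > arr[6]=6
(3, 7): arr[3]=10 > arr[7]=8
(5, 6): arr[5]=13 > arr[6]=6
(5, 7): arr[5]=13 > arr[7]=8

Total inversions: 19

The array has 19 inversion(s): (0,4), (0,6), (0,7), (1,2), (1,3), (1,4), (1,5), (1,6), (1,7), (2,3), (2,4), (2,5), (2,6), (2,7), (3,4), (3,6), (3,7), (5,6), (5,7). Each pair (i,j) satisfies i < j and arr[i] > arr[j].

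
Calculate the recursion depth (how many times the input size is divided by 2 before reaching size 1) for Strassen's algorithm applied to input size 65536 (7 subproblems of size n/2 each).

For divide and conquer with division factor 2:

Problem sizes at each level:
Level 0: 65536
Level 1: 32768
Level 2: 16384
Level 3: 8192
Level 4: 4096
Level 5: 2048
Level 6: 1024
Level 7: 512
Level 8: 256
Level 9: 128
Level 10: 64
Level 11: 32
Level 12: 16
Level 13: 8
Level 14: 4
Level 15: 2
Level 16: 1

The root is level 0 and the size-1 base case is level 16 (the tree spans levels 0 through 16, i.e. 17 levels counting the root), so the depth is the number of divisions: log_2(65536) = 16

The recursion tree depth is log_2(65536) = 16. At each level, the problem size is divided by 2, so it takes 16 divisions to reduce to a base case of size 1. The algorithm makes 7 recursive calls at each level.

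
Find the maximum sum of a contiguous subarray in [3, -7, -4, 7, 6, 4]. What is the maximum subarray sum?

Using Kadane's algorithm on [3, -7, -4, 7, 6, 4]:

Scanning through the array:
Position 1 (value -7): max_ending_here = -4, max_so_far = 3
Position 2 (value -4): max_ending_here = -4, max_so_far = 3
Position 3 (value 7): max_ending_here = 7, max_so_far = 7
Position 4 (value 6): max_ending_here = 13, max_so_far = 13
Position 5 (value 4): max_ending_here = 17, max_so_far = 17

Maximum subarray: [7, 6, 4]
Maximum sum: 17

The maximum subarray is [7, 6, 4] with sum 17. This subarray runs from index 3 to index 5.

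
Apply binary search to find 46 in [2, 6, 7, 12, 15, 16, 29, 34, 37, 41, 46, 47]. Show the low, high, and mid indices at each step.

Binary search for 46 in [2, 6, 7, 12, 15, 16, 29, 34, 37, 41, 46, 47]:

lo=0, hi=11, mid=5, arr[mid]=16 -> 16 < 46, search right half
lo=6, hi=11, mid=8, arr[mid]=37 -> 37 < 46, search right half
lo=9, hi=11, mid=10, arr[mid]=46 -> Found target at index 10!

Binary search finds 46 at index 10 after 3 comparisons. The search repeatedly halves the search space by comparing with the middle element.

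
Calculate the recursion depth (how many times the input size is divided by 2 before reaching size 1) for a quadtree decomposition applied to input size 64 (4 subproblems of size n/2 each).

For divide and conquer with division factor 2:

Problem sizes at each level:
Level 0: 64
Level 1: 32
Level 2: 16
Level 3: 8
Level 4: 4
Level 5: 2
Level 6: 1

The root is level 0 and the size-1 base case is level 6 (the tree spans levels 0 through 6, i.e. 7 levels counting the root), so the depth is the number of divisions: log_2(64) = 6

The recursion tree depth is log_2(64) = 6. At each level, the problem size is divided by 2, so it takes 6 divisions to reduce to a base case of size 1. The algorithm makes 4 recursive calls at each level.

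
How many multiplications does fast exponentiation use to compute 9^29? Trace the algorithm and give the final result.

Computing 9^29 by squaring (build up from 9^1; each line after the first costs one multiplication):

9^1 = 9
9^2 = (9^1)^2 = 9^2 = 81
9^3 = 9 * 9^2 = 9 * 81 = 729
9^6 = (9^3)^2 = 729^2 = 531441
9^7 = 9 * 9^6 = 9 * 531441 = 4782969
9^14 = (9^7)^2 = 4782969^2 = 22876792454961
9^28 = (9^14)^2 = 22876792454961^2 = 523347633027360537213511521
9^29 = 9 * 9^28 = 9 * 523347633027360537213511521 = 4710128697246244834921603689

Result: 4710128697246244834921603689
Multiplications needed: 7 (7 lines after 9^1)

9^29 = 4710128697246244834921603689. Using exponentiation by squaring, this requires 7 multiplications. The key idea: if the exponent is even, square the half-power; if odd, multiply by the base once.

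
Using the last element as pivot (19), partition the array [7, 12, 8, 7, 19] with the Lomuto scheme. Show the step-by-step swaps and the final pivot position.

Lomuto partition with pivot = 19:

Initial array: [7, 12, 8, 7, 19]

arr[0]=7 <= 19: swap with position 0, array becomes [7, 12, 8, 7, 19]
arr[1]=12 <= 19: swap with position 1, array becomes [7, 12, 8, 7, 19]
arr[2]=8 <= 19: swap with position 2, array becomes [7, 12, 8, 7, 19]
arr[3]=7 <= 19: swap with position 3, array becomes [7, 12, 8, 7, 19]

Place pivot at position 4: [7, 12, 8, 7, 19]
Pivot position: 4

After partitioning with pivot 19, the array becomes [7, 12, 8, 7, 19]. The pivot is placed at index 4. All elements to the left of the pivot are <= 19, and all elements to the right are > 19.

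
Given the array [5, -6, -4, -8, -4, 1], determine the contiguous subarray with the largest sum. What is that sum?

Using Kadane's algorithm on [5, -6, -4, -8, -4, 1]:

Scanning through the array:
Position 1 (value -6): max_ending_here = -1, max_so_far = 5
Position 2 (value -4): max_ending_here = -4, max_so_far = 5
Position 3 (value -8): max_ending_here = -8, max_so_far = 5
Position 4 (value -4): max_ending_here = -4, max_so_far = 5
Position 5 (value 1): max_ending_here = 1, max_so_far = 5

Maximum subarray: [5]
Maximum sum: 5

The maximum subarray is [5] with sum 5. This subarray runs from index 0 to index 0.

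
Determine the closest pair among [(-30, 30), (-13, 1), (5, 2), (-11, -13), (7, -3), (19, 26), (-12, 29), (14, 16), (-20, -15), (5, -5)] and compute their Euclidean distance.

Computing all pairwise distances among 10 points:

d((-30, 30), (-13, 1)) = 33.6155
d((-30, 30), (5, 2)) = 44.8219
d((-30, 30), (-11, -13)) = 47.0106
d((-30, 30), (7, -3)) = 49.5782
d((-30, 30), (19, 26)) = 49.163
d((-30, 30), (-12, 29)) = 18.0278
d((-30, 30), (14, 16)) = 46.1736
d((-30, 30), (-20, -15)) = 46.0977
d((-30, 30), (5, -5)) = 49.4975
d((-13, 1), (5, 2)) = 18.0278
d((-13, 1), (-11, -13)) = 14.1421
d((-13, 1), (7, -3)) = 20.3961
d((-13, 1), (19, 26)) = 40.6079
d((-13, 1), (-12, 29)) = 28.0179
d((-13, 1), (14, 16)) = 30.8869
d((-13, 1), (-20, -15)) = 17.4642
d((-13, 1), (5, -5)) = 18.9737
d((5, 2), (-11, -13)) = 21.9317
d((5, 2), (7, -3)) = 5.3852
d((5, 2), (19, 26)) = 27.7849
d((5, 2), (-12, 29)) = 31.9061
d((5, 2), (14, 16)) = 16.6433
d((5, 2), (-20, -15)) = 30.2324
d((5, 2), (5, -5)) = 7.0
d((-11, -13), (7, -3)) = 20.5913
d((-11, -13), (19, 26)) = 49.2037
d((-11, -13), (-12, 29)) = 42.0119
d((-11, -13), (14, 16)) = 38.2884
d((-11, -13), (-20, -15)) = 9.2195
d((-11, -13), (5, -5)) = 17.8885
d((7, -3), (19, 26)) = 31.3847
d((7, -3), (-12, 29)) = 37.2156
d((7, -3), (14, 16)) = 20.2485
d((7, -3), (-20, -15)) = 29.5466
d((7, -3), (5, -5)) = 2.8284 <-- minimum
d((19, 26), (-12, 29)) = 31.1448
d((19, 26), (14, 16)) = 11.1803
d((19, 26), (-20, -15)) = 56.5862
d((19, 26), (5, -5)) = 34.0147
d((-12, 29), (14, 16)) = 29.0689
d((-12, 29), (-20, -15)) = 44.7214
d((-12, 29), (5, -5)) = 38.0132
d((14, 16), (-20, -15)) = 46.0109
d((14, 16), (5, -5)) = 22.8473
d((-20, -15), (5, -5)) = 26.9258

Closest pair: (7, -3) and (5, -5) with distance 2.8284

The closest pair is (7, -3) and (5, -5) with Euclidean distance 2.8284. For 10 points, brute-force pairwise comparison is shown above. For large n, the divide-and-conquer algorithm (sort by x, recurse on halves, check the dividing strip) achieves O(n log n).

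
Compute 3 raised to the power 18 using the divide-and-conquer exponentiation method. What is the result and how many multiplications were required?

Computing 3^18 by squaring (build up from 3^1; each line after the first costs one multiplication):

3^1 = 3
3^2 = (3^1)^2 = 3^2 = 9
3^4 = (3^2)^2 = 9^2 = 81
3^8 = (3^4)^2 = 81^2 = 6561
3^9 = 3 * 3^8 = 3 * 6561 = 19683
3^18 = (3^9)^2 = 19683^2 = 387420489

Result: 387420489
Multiplications needed: 5 (5 lines after 3^1)

3^18 = 387420489. Using exponentiation by squaring, this requires 5 multiplications. The key idea: if the exponent is even, square the half-power; if odd, multiply by the base once.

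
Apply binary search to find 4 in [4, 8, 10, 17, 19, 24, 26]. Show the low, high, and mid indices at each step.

Binary search for 4 in [4, 8, 10, 17, 19, 24, 26]:

lo=0, hi=6, mid=3, arr[mid]=17 -> 17 > 4, search left half
lo=0, hi=2, mid=1, arr[mid]=8 -> 8 > 4, search left half
lo=0, hi=0, mid=0, arr[mid]=4 -> Found target at index 0!

Binary search finds 4 at index 0 after 3 comparisons. The search repeatedly halves the search space by comparing with the middle element.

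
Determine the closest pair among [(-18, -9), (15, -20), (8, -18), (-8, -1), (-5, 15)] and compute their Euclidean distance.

Computing all pairwise distances among 5 points:

d((-18, -9), (15, -20)) = 34.7851
d((-18, -9), (8, -18)) = 27.5136
d((-18, -9), (-8, -1)) = 12.8062
d((-18, -9), (-5, 15)) = 27.2947
d((15, -20), (8, -18)) = 7.2801 <-- minimum
d((15, -20), (-8, -1)) = 29.8329
d((15, -20), (-5, 15)) = 40.3113
d((8, -18), (-8, -1)) = 23.3452
d((8, -18), (-5, 15)) = 35.4683
d((-8, -1), (-5, 15)) = 16.2788

Closest pair: (15, -20) and (8, -18) with distance 7.2801

The closest pair is (15, -20) and (8, -18) with Euclidean distance 7.2801. For 5 points, brute-force pairwise comparison is shown above. For large n, the divide-and-conquer algorithm (sort by x, recurse on halves, check the dividing strip) achieves O(n log n).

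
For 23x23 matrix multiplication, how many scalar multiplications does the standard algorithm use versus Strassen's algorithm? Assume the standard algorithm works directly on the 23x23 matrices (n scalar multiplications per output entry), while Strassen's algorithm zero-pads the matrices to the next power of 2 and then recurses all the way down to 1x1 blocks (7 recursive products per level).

Matrix multiplication for 23x23 matrices:

Strassen's algorithm requires power-of-2 dimensions. Pad 23x23 to 32x32 (next power of 2).

Standard algorithm: 23^3 = 12167 multiplications
Strassen's algorithm: 7^(log2(32)) = 7^5 = 16807 multiplications
Difference: 12167 - 16807 = -4640 (Strassen uses MORE here due to padding overhead — for small or just-over-power-of-2 n, padding can outweigh the per-level savings)

Standard: 12167 multiplications (23^3). Strassen: 16807 multiplications (7^5, after padding to 32x32). Strassen reduces 8 recursive multiplications to 7 at each level.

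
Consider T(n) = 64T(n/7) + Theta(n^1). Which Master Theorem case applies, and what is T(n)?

Master Theorem for T(n) = 64T(n/7) + O(n^1):

a = 64, b = 7, c = 1
log_b(a) = log_7(64) = 2.1372

Case 1: c = 1 < log_7(64) = 2.1372
T(n) = O(n^(log_7 64))

For T(n) = 64T(n/7) + O(n^1): log_7(64) = 2.1372. This is Case 1 of the Master Theorem (c < log_b(a), work dominated by leaves), giving O(n^(log_7 64)).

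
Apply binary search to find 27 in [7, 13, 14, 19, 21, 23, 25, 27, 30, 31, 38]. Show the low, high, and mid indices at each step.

Binary search for 27 in [7, 13, 14, 19, 21, 23, 25, 27, 30, 31, 38]:

lo=0, hi=10, mid=5, arr[mid]=23 -> 23 < 27, search right half
lo=6, hi=10, mid=8, arr[mid]=30 -> 30 > 27, search left half
lo=6, hi=7, mid=6, arr[mid]=25 -> 25 < 27, search right half
lo=7, hi=7, mid=7, arr[mid]=27 -> Found target at index 7!

Binary search finds 27 at index 7 after 4 comparisons. The search repeatedly halves the search space by comparing with the middle element.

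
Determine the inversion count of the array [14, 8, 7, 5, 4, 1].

Finding inversions in [14, 8, 7, 5, 4, 1]:

(0, 1): arr[0]=14 > arr[1]=8
(0, 2): arr[0]=14 > arr[2]=7
(0, 3): arr[0]=14 > arr[3]=5
(0, 4): arr[0]=14 > arr[4]=4
(0, 5): arr[0]=14 > arr[5]=1
(1, 2): arr[1]=8 > arr[2]=7
(1, 3): arr[1]=8 > arr[3]=5
(1, 4): arr[1]=8 > arr[4]=4
(1, 5): arr[1]=8 > arr[5]=1
(2, 3): arr[2]=7 > arr[3]=5
(2, 4): arr[2]=7 > arr[4]=4
(2, 5): arr[2]=7 > arr[5]=1
(3, 4): arr[3]=5 > arr[4]=4
(3, 5): arr[3]=5 > arr[5]=1
(4, 5): arr[4]=4 > arr[5]=1

Total inversions: 15

The array has 15 inversion(s): (0,1), (0,2), (0,3), (0,4), (0,5), (1,2), (1,3), (1,4), (1,5), (2,3), (2,4), (2,5), (3,4), (3,5), (4,5). Each pair (i,j) satisfies i < j and arr[i] > arr[j].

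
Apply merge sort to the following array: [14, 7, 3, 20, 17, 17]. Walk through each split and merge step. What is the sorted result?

Merge sort trace:

Split: [14, 7, 3, 20, 17, 17] -> [14, 7, 3] and [20, 17, 17]
  Split: [14, 7, 3] -> [14] and [7, 3]
    Split: [7, 3] -> [7] and [3]
    Merge: [7] + [3] -> [3, 7]
  Merge: [14] + [3, 7] -> [3, 7, 14]
  Split: [20, 17, 17] -> [20] and [17, 17]
    Split: [17, 17] -> [17] and [17]
    Merge: [17] + [17] -> [17, 17]
  Merge: [20] + [17, 17] -> [17, 17, 20]
Merge: [3, 7, 14] + [17, 17, 20] -> [3, 7, 14, 17, 17, 20]

Final sorted array: [3, 7, 14, 17, 17, 20]

The merge sort proceeds by recursively splitting the array and merging sorted halves.
After all merges, the sorted array is [3, 7, 14, 17, 17, 20].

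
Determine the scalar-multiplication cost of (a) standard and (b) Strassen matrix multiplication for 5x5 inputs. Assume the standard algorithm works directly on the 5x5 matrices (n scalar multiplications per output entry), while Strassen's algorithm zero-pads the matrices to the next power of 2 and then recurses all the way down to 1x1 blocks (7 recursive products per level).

Matrix multiplication for 5x5 matrices:

Strassen's algorithm requires power-of-2 dimensions. Pad 5x5 to 8x8 (next power of 2).

Standard algorithm: 5^3 = 125 multiplications
Strassen's algorithm: 7^(log2(8)) = 7^3 = 343 multiplications
Difference: 125 - 343 = -218 (Strassen uses MORE here due to padding overhead — for small or just-over-power-of-2 n, padding can outweigh the per-level savings)

Standard: 125 multiplications (5^3). Strassen: 343 multiplications (7^3, after padding to 8x8). Strassen reduces 8 recursive multiplications to 7 at each level.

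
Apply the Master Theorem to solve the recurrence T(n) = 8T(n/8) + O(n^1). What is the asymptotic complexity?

Master Theorem for T(n) = 8T(n/8) + O(n^1):

a = 8, b = 8, c = 1
log_b(a) = log_8(8) = 1.0000

Case 2: c = 1 = log_8(8) = 1.0000
T(n) = O(n^1 log n) = O(n log n)

For T(n) = 8T(n/8) + O(n^1): log_8(8) = 1.0000. This is Case 2 of the Master Theorem (c = log_b(a), equal work at all levels), giving O(n log n).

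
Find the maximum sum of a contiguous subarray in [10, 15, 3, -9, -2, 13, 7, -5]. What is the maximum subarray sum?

Using Kadane's algorithm on [10, 15, 3, -9, -2, 13, 7, -5]:

Scanning through the array:
Position 1 (value 15): max_ending_here = 25, max_so_far = 25
Position 2 (value 3): max_ending_here = 28, max_so_far = 28
Position 3 (value -9): max_ending_here = 19, max_so_far = 28
Position 4 (value -2): max_ending_here = 17, max_so_far = 28
Position 5 (value 13): max_ending_here = 30, max_so_far = 30
Position 6 (value 7): max_ending_here = 37, max_so_far = 37
Position 7 (value -5): max_ending_here = 32, max_so_far = 37

Maximum subarray: [10, 15, 3, -9, -2, 13, 7]
Maximum sum: 37

The maximum subarray is [10, 15, 3, -9, -2, 13, 7] with sum 37. This subarray runs from index 0 to index 6.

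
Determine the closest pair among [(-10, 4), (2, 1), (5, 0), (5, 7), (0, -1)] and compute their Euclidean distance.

Computing all pairwise distances among 5 points:

d((-10, 4), (2, 1)) = 12.3693
d((-10, 4), (5, 0)) = 15.5242
d((-10, 4), (5, 7)) = 15.2971
d((-10, 4), (0, -1)) = 11.1803
d((2, 1), (5, 0)) = 3.1623
d((2, 1), (5, 7)) = 6.7082
d((2, 1), (0, -1)) = 2.8284 <-- minimum
d((5, 0), (5, 7)) = 7.0
d((5, 0), (0, -1)) = 5.099
d((5, 7), (0, -1)) = 9.434

Closest pair: (2, 1) and (0, -1) with distance 2.8284

The closest pair is (2, 1) and (0, -1) with Euclidean distance 2.8284. For 5 points, brute-force pairwise comparison is shown above. For large n, the divide-and-conquer algorithm (sort by x, recurse on halves, check the dividing strip) achieves O(n log n).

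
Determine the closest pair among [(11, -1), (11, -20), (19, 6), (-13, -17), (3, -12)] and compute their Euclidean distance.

Computing all pairwise distances among 5 points:

d((11, -1), (11, -20)) = 19.0
d((11, -1), (19, 6)) = 10.6301 <-- minimum
d((11, -1), (-13, -17)) = 28.8444
d((11, -1), (3, -12)) = 13.6015
d((11, -20), (19, 6)) = 27.2029
d((11, -20), (-13, -17)) = 24.1868
d((11, -20), (3, -12)) = 11.3137
d((19, 6), (-13, -17)) = 39.4081
d((19, 6), (3, -12)) = 24.0832
d((-13, -17), (3, -12)) = 16.7631

Closest pair: (11, -1) and (19, 6) with distance 10.6301

The closest pair is (11, -1) and (19, 6) with Euclidean distance 10.6301. For 5 points, brute-force pairwise comparison is shown above. For large n, the divide-and-conquer algorithm (sort by x, recurse on halves, check the dividing strip) achieves O(n log n).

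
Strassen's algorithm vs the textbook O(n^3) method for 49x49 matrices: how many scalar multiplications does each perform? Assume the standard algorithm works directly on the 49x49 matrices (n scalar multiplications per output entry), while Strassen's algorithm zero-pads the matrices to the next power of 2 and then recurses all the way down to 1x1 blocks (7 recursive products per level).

Matrix multiplication for 49x49 matrices:

Strassen's algorithm requires power-of-2 dimensions. Pad 49x49 to 64x64 (next power of 2).

Standard algorithm: 49^3 = 117649 multiplications
Strassen's algorithm: 7^(log2(64)) = 7^6 = 117649 multiplications
Savings: 117649 - 117649 = 0 multiplications

Standard: 117649 multiplications (49^3). Strassen: 117649 multiplications (7^6, after padding to 64x64). Strassen reduces 8 recursive multiplications to 7 at each level.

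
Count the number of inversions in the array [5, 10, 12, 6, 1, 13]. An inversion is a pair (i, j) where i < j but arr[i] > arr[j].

Finding inversions in [5, 10, 12, 6, 1, 13]:

(0, 4): arr[0]=5 > arr[4]=1
(1, 3): arr[1]=10 > arr[3]=6
(1, 4): arr[1]=10 > arr[4]=1
(2, 3): arr[2]=12 > arr[3]=6
(2, 4): arr[2]=12 > arr[4]=1
(3, 4): arr[3]=6 > arr[4]=1

Total inversions: 6

The array has 6 inversion(s): (0,4), (1,3), (1,4), (2,3), (2,4), (3,4). Each pair (i,j) satisfies i < j and arr[i] > arr[j].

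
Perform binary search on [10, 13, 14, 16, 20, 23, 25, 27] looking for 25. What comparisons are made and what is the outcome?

Binary search for 25 in [10, 13, 14, 16, 20, 23, 25, 27]:

lo=0, hi=7, mid=3, arr[mid]=16 -> 16 < 25, search right half
lo=4, hi=7, mid=5, arr[mid]=23 -> 23 < 25, search right half
lo=6, hi=7, mid=6, arr[mid]=25 -> Found target at index 6!

Binary search finds 25 at index 6 after 3 comparisons. The search repeatedly halves the search space by comparing with the middle element.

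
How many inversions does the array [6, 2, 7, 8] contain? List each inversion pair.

Finding inversions in [6, 2, 7, 8]:

(0, 1): arr[0]=6 > arr[1]=2

Total inversions: 1

The array has 1 inversion(s): (0,1). Each pair (i,j) satisfies i < j and arr[i] > arr[j].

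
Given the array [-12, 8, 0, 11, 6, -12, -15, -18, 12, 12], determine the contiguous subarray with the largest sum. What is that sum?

Using Kadane's algorithm on [-12, 8, 0, 11, 6, -12, -15, -18, 12, 12]:

Scanning through the array:
Position 1 (value 8): max_ending_here = 8, max_so_far = 8
Position 2 (value 0): max_ending_here = 8, max_so_far = 8
Position 3 (value 11): max_ending_here = 19, max_so_far = 19
Position 4 (value 6): max_ending_here = 25, max_so_far = 25
Position 5 (value -12): max_ending_here = 13, max_so_far = 25
Position 6 (value -15): max_ending_here = -2, max_so_far = 25
Position 7 (value -18): max_ending_here = -18, max_so_far = 25
Position 8 (value 12): max_ending_here = 12, max_so_far = 25
Position 9 (value 12): max_ending_here = 24, max_so_far = 25

Maximum subarray: [8, 0, 11, 6]
Maximum sum: 25

The maximum subarray is [8, 0, 11, 6] with sum 25. This subarray runs from index 1 to index 4.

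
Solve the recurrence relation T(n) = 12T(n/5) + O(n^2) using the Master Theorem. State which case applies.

Master Theorem for T(n) = 12T(n/5) + O(n^2):

a = 12, b = 5, c = 2
log_b(a) = log_5(12) = 1.5440

Case 3: c = 2 > log_5(12) = 1.5440
T(n) = O(n^2) = O(n^2)

For T(n) = 12T(n/5) + O(n^2): log_5(12) = 1.5440. This is Case 3 of the Master Theorem (c > log_b(a), work dominated by root), giving O(n^2).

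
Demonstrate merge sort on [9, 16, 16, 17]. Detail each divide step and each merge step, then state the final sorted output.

Merge sort trace:

Split: [9, 16, 16, 17] -> [9, 16] and [16, 17]
  Split: [9, 16] -> [9] and [16]
  Merge: [9] + [16] -> [9, 16]
  Split: [16, 17] -> [16] and [17]
  Merge: [16] + [17] -> [16, 17]
Merge: [9, 16] + [16, 17] -> [9, 16, 16, 17]

Final sorted array: [9, 16, 16, 17]

The merge sort proceeds by recursively splitting the array and merging sorted halves.
After all merges, the sorted array is [9, 16, 16, 17].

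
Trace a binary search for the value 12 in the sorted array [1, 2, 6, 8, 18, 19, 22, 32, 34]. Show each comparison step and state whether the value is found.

Binary search for 12 in [1, 2, 6, 8, 18, 19, 22, 32, 34]:

lo=0, hi=8, mid=4, arr[mid]=18 -> 18 > 12, search left half
lo=0, hi=3, mid=1, arr[mid]=2 -> 2 < 12, search right half
lo=2, hi=3, mid=2, arr[mid]=6 -> 6 < 12, search right half
lo=3, hi=3, mid=3, arr[mid]=8 -> 8 < 12, search right half
lo=4 > hi=3, target 12 not found

Binary search determines that 12 is not in the array after 4 comparisons. The search space was exhausted without finding the target.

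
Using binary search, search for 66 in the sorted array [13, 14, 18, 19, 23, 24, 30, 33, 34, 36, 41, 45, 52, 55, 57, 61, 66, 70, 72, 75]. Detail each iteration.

Binary search for 66 in [13, 14, 18, 19, 23, 24, 30, 33, 34, 36, 41, 45, 52, 55, 57, 61, 66, 70, 72, 75]:

lo=0, hi=19, mid=9, arr[mid]=36 -> 36 < 66, search right half
lo=10, hi=19, mid=14, arr[mid]=57 -> 57 < 66, search right half
lo=15, hi=19, mid=17, arr[mid]=70 -> 70 > 66, search left half
lo=15, hi=16, mid=15, arr[mid]=61 -> 61 < 66, search right half
lo=16, hi=16, mid=16, arr[mid]=66 -> Found target at index 16!

Binary search finds 66 at index 16 after 5 comparisons. The search repeatedly halves the search space by comparing with the middle element.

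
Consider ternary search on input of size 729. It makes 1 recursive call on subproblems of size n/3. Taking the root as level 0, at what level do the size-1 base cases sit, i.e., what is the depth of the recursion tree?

For divide and conquer with division factor 3:

Problem sizes at each level:
Level 0: 729
Level 1: 243
Level 2: 81
Level 3: 27
Level 4: 9
Level 5: 3
Level 6: 1

The root is level 0 and the size-1 base case is level 6 (the tree spans levels 0 through 6, i.e. 7 levels counting the root), so the depth is the number of divisions: log_3(729) = 6

The recursion tree depth is log_3(729) = 6. At each level, the problem size is divided by 3, so it takes 6 divisions to reduce to a base case of size 1. The algorithm makes 1 recursive call at each level.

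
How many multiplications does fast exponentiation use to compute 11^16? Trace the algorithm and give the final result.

Computing 11^16 by squaring (build up from 11^1; each line after the first costs one multiplication):

11^1 = 11
11^2 = (11^1)^2 = 11^2 = 121
11^4 = (11^2)^2 = 121^2 = 14641
11^8 = (11^4)^2 = 14641^2 = 214358881
11^16 = (11^8)^2 = 214358881^2 = 45949729863572161

Result: 45949729863572161
Multiplications needed: 4 (4 lines after 11^1)

11^16 = 45949729863572161. Using exponentiation by squaring, this requires 4 multiplications. The key idea: if the exponent is even, square the half-power; if odd, multiply by the base once.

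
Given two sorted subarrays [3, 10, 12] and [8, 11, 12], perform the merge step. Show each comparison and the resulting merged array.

Merging process:

Compare 3 vs 8: take 3 from left. Merged: [3]
Compare 10 vs 8: take 8 from right. Merged: [3, 8]
Compare 10 vs 11: take 10 from left. Merged: [3, 8, 10]
Compare 12 vs 11: take 11 from right. Merged: [3, 8, 10, 11]
Compare 12 vs 12: take 12 from left. Merged: [3, 8, 10, 11, 12]
Append remaining from right: [12]. Merged: [3, 8, 10, 11, 12, 12]

Final merged array: [3, 8, 10, 11, 12, 12]
Total comparisons: 5

The merged array is [3, 8, 10, 11, 12, 12], requiring 5 comparisons. The merge step runs in O(n) time where n is the total number of elements.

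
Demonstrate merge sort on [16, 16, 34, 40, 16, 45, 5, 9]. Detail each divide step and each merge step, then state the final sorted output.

Merge sort trace:

Split: [16, 16, 34, 40, 16, 45, 5, 9] -> [16, 16, 34, 40] and [16, 45, 5, 9]
  Split: [16, 16, 34, 40] -> [16, 16] and [34, 40]
    Split: [16, 16] -> [16] and [16]
    Merge: [16] + [16] -> [16, 16]
    Split: [34, 40] -> [34] and [40]
    Merge: [34] + [40] -> [34, 40]
  Merge: [16, 16] + [34, 40] -> [16, 16, 34, 40]
  Split: [16, 45, 5, 9] -> [16, 45] and [5, 9]
    Split: [16, 45] -> [16] and [45]
    Merge: [16] + [45] -> [16, 45]
    Split: [5, 9] -> [5] and [9]
    Merge: [5] + [9] -> [5, 9]
  Merge: [16, 45] + [5, 9] -> [5, 9, 16, 45]
Merge: [16, 16, 34, 40] + [5, 9, 16, 45] -> [5, 9, 16, 16, 16, 34, 40, 45]

Final sorted array: [5, 9, 16, 16, 16, 34, 40, 45]

The merge sort proceeds by recursively splitting the array and merging sorted halves.
After all merges, the sorted array is [5, 9, 16, 16, 16, 34, 40, 45].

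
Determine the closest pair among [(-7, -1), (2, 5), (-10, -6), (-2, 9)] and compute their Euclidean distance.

Computing all pairwise distances among 4 points:

d((-7, -1), (2, 5)) = 10.8167
d((-7, -1), (-10, -6)) = 5.831
d((-7, -1), (-2, 9)) = 11.1803
d((2, 5), (-10, -6)) = 16.2788
d((2, 5), (-2, 9)) = 5.6569 <-- minimum
d((-10, -6), (-2, 9)) = 17.0

Closest pair: (2, 5) and (-2, 9) with distance 5.6569

The closest pair is (2, 5) and (-2, 9) with Euclidean distance 5.6569. For 4 points, brute-force pairwise comparison is shown above. For large n, the divide-and-conquer algorithm (sort by x, recurse on halves, check the dividing strip) achieves O(n log n).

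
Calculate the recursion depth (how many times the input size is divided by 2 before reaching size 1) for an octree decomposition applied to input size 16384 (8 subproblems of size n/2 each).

For divide and conquer with division factor 2:

Problem sizes at each level:
Level 0: 16384
Level 1: 8192
Level 2: 4096
Level 3: 2048
Level 4: 1024
Level 5: 512
Level 6: 256
Level 7: 128
Level 8: 64
Level 9: 32
Level 10: 16
Level 11: 8
Level 12: 4
Level 13: 2
Level 14: 1

The root is level 0 and the size-1 base case is level 14 (the tree spans levels 0 through 14, i.e. 15 levels counting the root), so the depth is the number of divisions: log_2(16384) = 14

The recursion tree depth is log_2(16384) = 14. At each level, the problem size is divided by 2, so it takes 14 divisions to reduce to a base case of size 1. The algorithm makes 8 recursive calls at each level.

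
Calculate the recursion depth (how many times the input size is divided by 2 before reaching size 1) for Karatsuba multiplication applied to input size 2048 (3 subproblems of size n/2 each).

For divide and conquer with division factor 2:

Problem sizes at each level:
Level 0: 2048
Level 1: 1024
Level 2: 512
Level 3: 256
Level 4: 128
Level 5: 64
Level 6: 32
Level 7: 16
Level 8: 8
Level 9: 4
Level 10: 2
Level 11: 1

The root is level 0 and the size-1 base case is level 11 (the tree spans levels 0 through 11, i.e. 12 levels counting the root), so the depth is the number of divisions: log_2(2048) = 11

The recursion tree depth is log_2(2048) = 11. At each level, the problem size is divided by 2, so it takes 11 divisions to reduce to a base case of size 1. The algorithm makes 3 recursive calls at each level.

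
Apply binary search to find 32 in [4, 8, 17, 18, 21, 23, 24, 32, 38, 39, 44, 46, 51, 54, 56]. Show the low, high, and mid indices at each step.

Binary search for 32 in [4, 8, 17, 18, 21, 23, 24, 32, 38, 39, 44, 46, 51, 54, 56]:

lo=0, hi=14, mid=7, arr[mid]=32 -> Found target at index 7!

Binary search finds 32 at index 7 after 1 comparisons. The search repeatedly halves the search space by comparing with the middle element.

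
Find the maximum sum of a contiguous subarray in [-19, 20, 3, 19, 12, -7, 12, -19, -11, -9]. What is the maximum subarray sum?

Using Kadane's algorithm on [-19, 20, 3, 19, 12, -7, 12, -19, -11, -9]:

Scanning through the array:
Position 1 (value 20): max_ending_here = 20, max_so_far = 20
Position 2 (value 3): max_ending_here = 23, max_so_far = 23
Position 3 (value 19): max_ending_here = 42, max_so_far = 42
Position 4 (value 12): max_ending_here = 54, max_so_far = 54
Position 5 (value -7): max_ending_here = 47, max_so_far = 54
Position 6 (value 12): max_ending_here = 59, max_so_far = 59
Position 7 (value -19): max_ending_here = 40, max_so_far = 59
Position 8 (value -11): max_ending_here = 29, max_so_far = 59
Position 9 (value -9): max_ending_here = 20, max_so_far = 59

Maximum subarray: [20, 3, 19, 12, -7, 12]
Maximum sum: 59

The maximum subarray is [20, 3, 19, 12, -7, 12] with sum 59. This subarray runs from index 1 to index 6.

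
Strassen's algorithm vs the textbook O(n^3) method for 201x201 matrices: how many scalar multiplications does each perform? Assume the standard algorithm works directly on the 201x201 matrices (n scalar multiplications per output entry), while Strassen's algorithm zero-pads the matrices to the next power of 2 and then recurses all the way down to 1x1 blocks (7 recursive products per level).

Matrix multiplication for 201x201 matrices:

Strassen's algorithm requires power-of-2 dimensions. Pad 201x201 to 256x256 (next power of 2).

Standard algorithm: 201^3 = 8120601 multiplications
Strassen's algorithm: 7^(log2(256)) = 7^8 = 5764801 multiplications
Savings: 8120601 - 5764801 = 2355800 multiplications

Standard: 8120601 multiplications (201^3). Strassen: 5764801 multiplications (7^8, after padding to 256x256). Strassen reduces 8 recursive multiplications to 7 at each level.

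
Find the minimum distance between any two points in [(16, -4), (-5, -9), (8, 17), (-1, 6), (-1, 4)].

Computing all pairwise distances among 5 points:

d((16, -4), (-5, -9)) = 21.587
d((16, -4), (8, 17)) = 22.4722
d((16, -4), (-1, 6)) = 19.7231
d((16, -4), (-1, 4)) = 18.7883
d((-5, -9), (8, 17)) = 29.0689
d((-5, -9), (-1, 6)) = 15.5242
d((-5, -9), (-1, 4)) = 13.6015
d((8, 17), (-1, 6)) = 14.2127
d((8, 17), (-1, 4)) = 15.8114
d((-1, 6), (-1, 4)) = 2.0 <-- minimum

Closest pair: (-1, 6) and (-1, 4) with distance 2.0

The closest pair is (-1, 6) and (-1, 4) with Euclidean distance 2.0. For 5 points, brute-force pairwise comparison is shown above. For large n, the divide-and-conquer algorithm (sort by x, recurse on halves, check the dividing strip) achieves O(n log n).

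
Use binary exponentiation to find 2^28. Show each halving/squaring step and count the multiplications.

Computing 2^28 by squaring (build up from 2^1; each line after the first costs one multiplication):

2^1 = 2
2^2 = (2^1)^2 = 2^2 = 4
2^3 = 2 * 2^2 = 2 * 4 = 8
2^6 = (2^3)^2 = 8^2 = 64
2^7 = 2 * 2^6 = 2 * 64 = 128
2^14 = (2^7)^2 = 128^2 = 16384
2^28 = (2^14)^2 = 16384^2 = 268435456

Result: 268435456
Multiplications needed: 6 (6 lines after 2^1)

2^28 = 268435456. Using exponentiation by squaring, this requires 6 multiplications. The key idea: if the exponent is even, square the half-power; if odd, multiply by the base once.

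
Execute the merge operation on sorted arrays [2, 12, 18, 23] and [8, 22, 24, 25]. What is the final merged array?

Merging process:

Compare 2 vs 8: take 2 from left. Merged: [2]
Compare 12 vs 8: take 8 from right. Merged: [2, 8]
Compare 12 vs 22: take 12 from left. Merged: [2, 8, 12]
Compare 18 vs 22: take 18 from left. Merged: [2, 8, 12, 18]
Compare 23 vs 22: take 22 from right. Merged: [2, 8, 12, 18, 22]
Compare 23 vs 24: take 23 from left. Merged: [2, 8, 12, 18, 22, 23]
Append remaining from right: [24, 25]. Merged: [2, 8, 12, 18, 22, 23, 24, 25]

Final merged array: [2, 8, 12, 18, 22, 23, 24, 25]
Total comparisons: 6

The merged array is [2, 8, 12, 18, 22, 23, 24, 25], requiring 6 comparisons. The merge step runs in O(n) time where n is the total number of elements.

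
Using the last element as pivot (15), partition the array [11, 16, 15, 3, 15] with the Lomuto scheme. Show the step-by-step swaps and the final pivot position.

Lomuto partition with pivot = 15:

Initial array: [11, 16, 15, 3, 15]

arr[0]=11 <= 15: swap with position 0, array becomes [11, 16, 15, 3, 15]
arr[1]=16 > 15: no swap
arr[2]=15 <= 15: swap with position 1, array becomes [11, 15, 16, 3, 15]
arr[3]=3 <= 15: swap with position 2, array becomes [11, 15, 3, 16, 15]

Place pivot at position 3: [11, 15, 3, 15, 16]
Pivot position: 3

After partitioning with pivot 15, the array becomes [11, 15, 3, 15, 16]. The pivot is placed at index 3. All elements to the left of the pivot are <= 15, and all elements to the right are > 15.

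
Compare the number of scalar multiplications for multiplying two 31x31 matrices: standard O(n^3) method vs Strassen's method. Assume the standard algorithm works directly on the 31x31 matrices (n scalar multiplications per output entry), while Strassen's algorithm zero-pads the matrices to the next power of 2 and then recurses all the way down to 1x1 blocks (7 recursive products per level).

Matrix multiplication for 31x31 matrices:

Strassen's algorithm requires power-of-2 dimensions. Pad 31x31 to 32x32 (next power of 2).

Standard algorithm: 31^3 = 29791 multiplications
Strassen's algorithm: 7^(log2(32)) = 7^5 = 16807 multiplications
Savings: 29791 - 16807 = 12984 multiplications

Standard: 29791 multiplications (31^3). Strassen: 16807 multiplications (7^5, after padding to 32x32). Strassen reduces 8 recursive multiplications to 7 at each level.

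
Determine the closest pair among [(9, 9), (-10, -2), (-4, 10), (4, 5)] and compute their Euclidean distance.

Computing all pairwise distances among 4 points:

d((9, 9), (-10, -2)) = 21.9545
d((9, 9), (-4, 10)) = 13.0384
d((9, 9), (4, 5)) = 6.4031 <-- minimum
d((-10, -2), (-4, 10)) = 13.4164
d((-10, -2), (4, 5)) = 15.6525
d((-4, 10), (4, 5)) = 9.434

Closest pair: (9, 9) and (4, 5) with distance 6.4031

The closest pair is (9, 9) and (4, 5) with Euclidean distance 6.4031. For 4 points, brute-force pairwise comparison is shown above. For large n, the divide-and-conquer algorithm (sort by x, recurse on halves, check the dividing strip) achieves O(n log n).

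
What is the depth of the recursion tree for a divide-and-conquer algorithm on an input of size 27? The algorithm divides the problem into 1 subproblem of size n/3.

For divide and conquer with division factor 3:

Problem sizes at each level:
Level 0: 27
Level 1: 9
Level 2: 3
Level 3: 1

The root is level 0 and the size-1 base case is level 3 (the tree spans levels 0 through 3, i.e. 4 levels counting the root), so the depth is the number of divisions: log_3(27) = 3

The recursion tree depth is log_3(27) = 3. At each level, the problem size is divided by 3, so it takes 3 divisions to reduce to a base case of size 1. The algorithm makes 1 recursive call at each level.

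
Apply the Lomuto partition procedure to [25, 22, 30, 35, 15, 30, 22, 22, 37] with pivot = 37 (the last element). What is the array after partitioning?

Lomuto partition with pivot = 37:

Initial array: [25, 22, 30, 35, 15, 30, 22, 22, 37]

arr[0]=25 <= 37: swap with position 0, array becomes [25, 22, 30, 35, 15, 30, 22, 22, 37]
arr[1]=22 <= 37: swap with position 1, array becomes [25, 22, 30, 35, 15, 30, 22, 22, 37]
arr[2]=30 <= 37: swap with position 2, array becomes [25, 22, 30, 35, 15, 30, 22, 22, 37]
arr[3]=35 <= 37: swap with position 3, array becomes [25, 22, 30, 35, 15, 30, 22, 22, 37]
arr[4]=15 <= 37: swap with position 4, array becomes [25, 22, 30, 35, 15, 30, 22, 22, 37]
arr[5]=30 <= 37: swap with position 5, array becomes [25, 22, 30, 35, 15, 30, 22, 22, 37]
arr[6]=22 <= 37: swap with position 6, array becomes [25, 22, 30, 35, 15, 30, 22, 22, 37]
arr[7]=22 <= 37: swap with position 7, array becomes [25, 22, 30, 35, 15, 30, 22, 22, 37]

Place pivot at position 8: [25, 22, 30, 35, 15, 30, 22, 22, 37]
Pivot position: 8

After partitioning with pivot 37, the array becomes [25, 22, 30, 35, 15, 30, 22, 22, 37]. The pivot is placed at index 8. All elements to the left of the pivot are <= 37, and all elements to the right are > 37.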